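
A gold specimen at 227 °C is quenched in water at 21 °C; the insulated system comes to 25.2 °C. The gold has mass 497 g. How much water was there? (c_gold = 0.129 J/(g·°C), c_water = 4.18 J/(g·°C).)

m ≈ 737 g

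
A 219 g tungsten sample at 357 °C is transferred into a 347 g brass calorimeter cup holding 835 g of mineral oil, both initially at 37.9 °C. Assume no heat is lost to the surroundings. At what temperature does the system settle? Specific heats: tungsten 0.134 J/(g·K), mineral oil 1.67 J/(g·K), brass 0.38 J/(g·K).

Heat gained plus heat lost sum to zero:
219*0.134*(T − 357) + 835*1.67*(T − 37.9) + 347*0.38*(T − 37.9) = 0
29.35(T − 357) + 1394.5(T − 37.9) + 131.86(T − 37.9) = 0
1555.7 T = 68324
T = 68324 / 1555.7 = 43.9 °C

T_f ≈ 43.9 °C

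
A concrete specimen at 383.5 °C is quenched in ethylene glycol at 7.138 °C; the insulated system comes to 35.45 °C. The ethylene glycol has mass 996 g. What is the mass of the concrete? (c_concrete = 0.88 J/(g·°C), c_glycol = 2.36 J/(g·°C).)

m ≈ 217 g

|Q_concrete| = |Q_glycol|:
m·0.88·(383.5 − 35.45) = 996·2.36·(35.45 − 7.138)
306.28 m = 66549  ⇒  m ≈ 217.3 g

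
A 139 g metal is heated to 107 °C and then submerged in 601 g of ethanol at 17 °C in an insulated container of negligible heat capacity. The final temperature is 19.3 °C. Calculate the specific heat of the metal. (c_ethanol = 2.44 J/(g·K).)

Energy conservation, ΣQ = 0:
139×c×(19.3 − 107) + 601×2.44×(19.3 − 17) = 0
-12190 c = -3372.8
c = -3372.8/-12190 ≈ 0.2767 J/(g·K)

c ≈ 0.277 J/(g·K)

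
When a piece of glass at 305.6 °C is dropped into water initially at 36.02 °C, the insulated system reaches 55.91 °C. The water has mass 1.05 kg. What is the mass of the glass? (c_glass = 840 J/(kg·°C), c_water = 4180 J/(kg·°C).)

m ≈ 0.416 kg

Heat lost by the glass = heat gained by the water:
m×840×(305.6 − 55.91) = 1.05×4180×(55.91 − 36.02)
209740 m = 87297  ⇒  m ≈ 0.4162 kg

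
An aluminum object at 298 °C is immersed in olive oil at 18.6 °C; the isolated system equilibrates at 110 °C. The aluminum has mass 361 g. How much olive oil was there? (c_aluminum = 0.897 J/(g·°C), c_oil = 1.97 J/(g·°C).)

m ≈ 338 g

|Q_aluminum| = |Q_oil|:
361·0.897·(298 − 110) = m·1.97·(110 − 18.6)
180.06 m = 60878  ⇒  m ≈ 338.1 g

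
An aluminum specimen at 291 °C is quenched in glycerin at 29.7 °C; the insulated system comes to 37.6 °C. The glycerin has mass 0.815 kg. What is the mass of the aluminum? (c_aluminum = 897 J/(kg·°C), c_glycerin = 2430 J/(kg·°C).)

m ≈ 0.0688 kg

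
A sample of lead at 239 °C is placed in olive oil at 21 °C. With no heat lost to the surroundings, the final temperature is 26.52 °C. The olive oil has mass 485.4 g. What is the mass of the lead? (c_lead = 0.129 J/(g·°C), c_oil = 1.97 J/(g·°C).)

Heat lost by the lead = heat gained by the oil:
m·0.129·(239 − 26.52) = 485.4·1.97·(26.52 − 21)
27.41 m = 5278.4  ⇒  m ≈ 192.6 g

m ≈ 193 g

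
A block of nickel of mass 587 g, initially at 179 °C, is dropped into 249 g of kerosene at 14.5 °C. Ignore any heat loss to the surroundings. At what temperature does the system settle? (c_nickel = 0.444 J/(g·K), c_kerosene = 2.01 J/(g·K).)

T_f ≈ 70.8 °C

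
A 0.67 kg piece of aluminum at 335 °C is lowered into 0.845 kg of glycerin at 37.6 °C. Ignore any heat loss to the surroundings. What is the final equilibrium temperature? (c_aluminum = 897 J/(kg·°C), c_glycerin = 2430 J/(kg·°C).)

Net heat exchanged in the isolated system is zero:
0.67*897*(T − 335) + 0.845*2430*(T − 37.6) = 0
600.99(T − 335) + 2053.3(T − 37.6) = 0
(600.99 + 2053.3) T = 600.99*335 + 2053.3*37.6
T ≈ 104.94 °C

T_f ≈ 104.9 °C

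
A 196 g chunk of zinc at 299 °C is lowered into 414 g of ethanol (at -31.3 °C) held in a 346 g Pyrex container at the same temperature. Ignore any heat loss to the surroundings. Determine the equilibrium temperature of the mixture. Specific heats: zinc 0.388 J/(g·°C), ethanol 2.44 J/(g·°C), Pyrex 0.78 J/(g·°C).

T_f ≈ -12.8 °C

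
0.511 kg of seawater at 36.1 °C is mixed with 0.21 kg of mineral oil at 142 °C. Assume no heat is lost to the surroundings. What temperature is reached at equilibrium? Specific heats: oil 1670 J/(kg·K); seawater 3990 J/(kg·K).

T_f ≈ 51.6 °C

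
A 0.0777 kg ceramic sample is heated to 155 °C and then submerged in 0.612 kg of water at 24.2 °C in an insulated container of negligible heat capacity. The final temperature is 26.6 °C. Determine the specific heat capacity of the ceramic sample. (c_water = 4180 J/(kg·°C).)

Heat gained plus heat lost sum to zero:
0.0777×c×(26.6 − 155) + 0.612×4180×(26.6 − 24.2) = 0
-9.977 c = -6139.6
c = -6139.6/-9.977 ≈ 615.4 J/(kg·°C)

c ≈ 615 J/(kg·°C)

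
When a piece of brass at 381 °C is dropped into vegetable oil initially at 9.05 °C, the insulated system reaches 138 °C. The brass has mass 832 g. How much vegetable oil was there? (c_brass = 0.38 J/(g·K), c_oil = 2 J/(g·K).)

|Q_brass| = |Q_oil|:
832·0.38·(381 − 138) = m·2·(138 − 9.05)
257.9 m = 76827  ⇒  m ≈ 297.9 g

m ≈ 298 g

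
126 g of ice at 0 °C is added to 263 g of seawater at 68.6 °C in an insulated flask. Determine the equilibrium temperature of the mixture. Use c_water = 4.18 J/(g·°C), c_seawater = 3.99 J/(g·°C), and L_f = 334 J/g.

Sum of m c ΔT and latent-heat terms is zero:
fusion: m_ice L_f = 126×334 = 42084; meltwater 0→T: 126×4.18×T = 526.68 T; seawater cools: 263×3.99×(T − 68.6) = 1049.4(T − 68.6)
1576.1 T = 71987 − 42084 = 29903
T ≈ 18.97 °C. Since T > 0 °C, the all-ice-melts assumption holds.

T_f ≈ 19.0 °C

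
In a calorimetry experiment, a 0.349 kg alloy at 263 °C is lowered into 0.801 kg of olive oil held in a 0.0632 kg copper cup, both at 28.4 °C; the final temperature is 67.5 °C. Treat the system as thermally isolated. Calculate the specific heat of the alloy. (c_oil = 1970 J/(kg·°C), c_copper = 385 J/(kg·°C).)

Let T be the final temperature. ΣQ_i = 0:
0.349×c×(67.5 − 263) + 0.801×1970×(67.5 − 28.4) + 0.0632×385×(67.5 − 28.4) = 0
-68.23 c = -62650
c = -62650/-68.23 ≈ 918.2 J/(kg·°C)

c ≈ 918 J/(kg·°C)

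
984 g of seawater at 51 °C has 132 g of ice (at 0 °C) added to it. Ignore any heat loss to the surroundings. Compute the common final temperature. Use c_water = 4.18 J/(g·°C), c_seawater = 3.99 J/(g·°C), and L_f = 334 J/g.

Setting the total heat transfer to zero:
melt ice: 132·334 = 44088
  warm the meltwater: 551.76 T
  seawater: 3926.2(T − 51)
4477.9 T = 200234 − 44088 = 156146
T ≈ 34.87 °C. Since T > 0 °C, the all-ice-melts assumption holds.

T_f ≈ 34.9 °C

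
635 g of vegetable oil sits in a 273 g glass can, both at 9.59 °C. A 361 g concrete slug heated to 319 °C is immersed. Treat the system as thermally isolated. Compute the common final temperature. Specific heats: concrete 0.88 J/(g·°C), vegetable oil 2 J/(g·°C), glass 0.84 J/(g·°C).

T_f ≈ 63.7 °C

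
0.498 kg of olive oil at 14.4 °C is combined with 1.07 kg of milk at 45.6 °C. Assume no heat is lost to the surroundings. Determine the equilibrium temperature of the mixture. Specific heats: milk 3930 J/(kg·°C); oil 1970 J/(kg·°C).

T_f ≈ 39.7 °C

Heat lost by the milk equals heat gained by the oil:
1.07×3930×(45.6 − T) = 0.498×1970×(T − 14.4)
4205.1(45.6 − T) = 981.06(T − 14.4)
5186.2 T = 205880  ⇒  T ≈ 39.70 °C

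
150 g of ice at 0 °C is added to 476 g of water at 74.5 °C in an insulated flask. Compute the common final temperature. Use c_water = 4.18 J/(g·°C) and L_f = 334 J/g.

Energy balance with sensible and latent terms:
latent heat to melt: 150·334 = 50100
  meltwater 0→T: 150·4.18·T = 627 T
  water cools: 476·4.18·(T − 74.5) = 1989.7(T − 74.5)
2616.7 T = 148231 − 50100 = 98131
T ≈ 37.50 °C — above 0 °C, consistent with complete melting.

T_f ≈ 37.5 °C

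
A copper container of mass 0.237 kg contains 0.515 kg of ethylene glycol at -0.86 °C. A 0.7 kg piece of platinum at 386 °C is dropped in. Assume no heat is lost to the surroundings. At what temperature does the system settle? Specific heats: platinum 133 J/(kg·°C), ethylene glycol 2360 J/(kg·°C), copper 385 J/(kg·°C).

T_f ≈ 24.9 °C

Net heat exchanged in the isolated system is zero:
0.7·133·(T − 386) + 0.515·2360·(T − (-0.86)) + 0.237·385·(T − (-0.86)) = 0
93.1(T − 386) + 1215.4(T − (-0.86)) + 91.24(T − (-0.86)) = 0
1399.7 T = 34813
T = 34813 / 1399.7 = 24.9 °C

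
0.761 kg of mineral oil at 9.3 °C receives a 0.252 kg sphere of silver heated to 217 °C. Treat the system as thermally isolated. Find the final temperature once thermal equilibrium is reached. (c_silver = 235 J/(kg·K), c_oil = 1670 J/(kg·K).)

Taking heat into each body as positive, Σ m c ΔT = 0:
0.252·235·(T − 217) + 0.761·1670·(T − 9.3) = 0
59.22(T − 217) + 1270.9(T − 9.3) = 0
1330.1 T = 24670
T = 24670 / 1330.1 = 18.5 °C

T_f ≈ 18.5 °C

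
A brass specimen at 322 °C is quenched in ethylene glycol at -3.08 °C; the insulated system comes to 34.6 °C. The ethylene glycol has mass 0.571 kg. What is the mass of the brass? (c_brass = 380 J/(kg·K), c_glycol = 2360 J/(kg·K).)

m ≈ 0.465 kg

Conservation of energy gives ΣQ = 0:
m×380×(34.6 − 322) + 0.571×2360×(34.6 − (-3.08)) = 0
-109212 m = -50776
m = -50776/-109212 ≈ 0.4649 kg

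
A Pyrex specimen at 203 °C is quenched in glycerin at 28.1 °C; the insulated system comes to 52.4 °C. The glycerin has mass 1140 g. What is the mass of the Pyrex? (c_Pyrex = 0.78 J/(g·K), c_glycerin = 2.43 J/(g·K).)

m ≈ 573 g

|Q_Pyrex| = |Q_glycerin|:
m·0.78·(203 − 52.4) = 1140·2.43·(52.4 − 28.1)
117.47 m = 67316  ⇒  m ≈ 573.1 g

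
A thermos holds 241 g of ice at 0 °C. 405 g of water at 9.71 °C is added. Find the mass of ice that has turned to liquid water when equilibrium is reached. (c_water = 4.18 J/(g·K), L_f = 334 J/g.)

Cooling the water to 0 °C releases 405·4.18·9.71 = 16438 J.
To melt every bit of ice: 241·334 = 80494 J.
Since 16438 < 80494 J, not all the ice melts; equilibrium is at 0 °C.
Mass melted = 16438/334 ≈ 49.22 g.

m_melted ≈ 49.2 g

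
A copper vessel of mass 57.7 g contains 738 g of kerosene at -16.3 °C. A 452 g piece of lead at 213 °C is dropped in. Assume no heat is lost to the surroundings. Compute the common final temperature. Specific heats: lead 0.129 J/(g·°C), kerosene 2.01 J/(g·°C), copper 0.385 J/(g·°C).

Let T be the final temperature. ΣQ_i = 0:
452*0.129*(T − 213) + 738*2.01*(T − (-16.3)) + 57.7*0.385*(T − (-16.3)) = 0
(58.31 + 1483.4 + 22.21) T = 58.31*213 + 1483.4*(-16.3) + 22.21*(-16.3)
T ≈ -7.75 °C

T_f ≈ -7.8 °C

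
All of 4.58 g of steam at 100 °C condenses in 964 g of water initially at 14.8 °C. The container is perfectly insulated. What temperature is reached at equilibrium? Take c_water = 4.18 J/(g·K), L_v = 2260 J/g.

Let T be the final temperature. ΣQ_i = 0:
condense steam: −4.58·2260 = −10351; condensate cools 100→T: 4.58·4.18·(T − 100) = 19.14(T − 100); original water: 4029.5(T − 14.8)
4048.7 T = 10351 + 1914.4 + 59637 = 71902
T ≈ 17.76 °C (< 100 °C, so full condensation is consistent).

T_f ≈ 17.8 °C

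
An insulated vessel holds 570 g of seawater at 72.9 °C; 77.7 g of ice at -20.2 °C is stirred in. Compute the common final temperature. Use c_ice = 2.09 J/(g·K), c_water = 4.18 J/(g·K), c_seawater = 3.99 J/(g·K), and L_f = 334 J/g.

T_f ≈ 52.5 °C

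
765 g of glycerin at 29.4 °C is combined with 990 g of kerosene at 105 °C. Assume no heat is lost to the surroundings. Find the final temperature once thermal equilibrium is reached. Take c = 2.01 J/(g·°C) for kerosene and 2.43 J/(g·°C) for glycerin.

Set heat shed by the hot body equal to heat absorbed by the cold body:
990*2.01*(105 − T) = 765*2.43*(T − 29.4)
1989.9(105 − T) = 1859(T − 29.4)
3848.8 T = 263593  ⇒  T ≈ 68.49 °C

T_f ≈ 68.5 °C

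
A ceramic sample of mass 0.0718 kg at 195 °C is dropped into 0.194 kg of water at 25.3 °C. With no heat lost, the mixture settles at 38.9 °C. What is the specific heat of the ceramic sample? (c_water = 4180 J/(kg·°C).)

Taking heat into each body as positive, Σ m c ΔT = 0:
0.0718×c×(38.9 − 195) + 0.194×4180×(38.9 − 25.3) = 0
-11.21 c = -11029
c = -11029/-11.21 ≈ 984 J/(kg·°C)

c ≈ 984 J/(kg·°C)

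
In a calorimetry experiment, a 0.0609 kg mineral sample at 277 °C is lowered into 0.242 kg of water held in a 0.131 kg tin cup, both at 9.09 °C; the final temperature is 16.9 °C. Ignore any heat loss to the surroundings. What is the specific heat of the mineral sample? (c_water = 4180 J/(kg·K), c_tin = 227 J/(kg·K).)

c ≈ 513 J/(kg·K)

Energy conservation, ΣQ = 0:
0.0609·c·(16.9 − 277) + 0.242·4180·(16.9 − 9.09) + 0.131·227·(16.9 − 9.09) = 0
-15.84 c = -8132.5
c = -8132.5/-15.84 ≈ 513.4 J/(kg·K)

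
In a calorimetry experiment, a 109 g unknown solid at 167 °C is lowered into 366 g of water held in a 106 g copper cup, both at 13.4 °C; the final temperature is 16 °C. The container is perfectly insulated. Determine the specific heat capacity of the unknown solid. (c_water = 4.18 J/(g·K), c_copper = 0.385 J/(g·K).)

Heat gained plus heat lost sum to zero:
109×c×(16 − 167) + 366×4.18×(16 − 13.4) + 106×0.385×(16 − 13.4) = 0
-16459 c = -4083.8
c = -4083.8/-16459 ≈ 0.2481 J/(g·K)

c ≈ 0.248 J/(g·K)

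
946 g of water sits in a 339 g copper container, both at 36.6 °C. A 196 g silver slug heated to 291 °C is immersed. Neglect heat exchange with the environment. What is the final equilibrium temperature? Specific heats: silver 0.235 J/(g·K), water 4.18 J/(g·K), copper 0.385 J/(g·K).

Taking heat into each body as positive, Σ m c ΔT = 0:
196×0.235×(T − 291) + 946×4.18×(T − 36.6) + 339×0.385×(T − 36.6) = 0
4130.9 T = 162907
T = 162907 / 4130.9 = 39.4 °C

T_f ≈ 39.4 °C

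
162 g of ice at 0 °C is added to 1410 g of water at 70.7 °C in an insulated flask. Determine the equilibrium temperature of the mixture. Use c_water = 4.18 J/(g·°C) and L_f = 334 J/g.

T_f ≈ 55.2 °C

Energy balance with sensible and latent terms:
fusion: m_ice L_f = 162×334 = 54108
  warm the meltwater: 677.16 T
  water cools: 1410×4.18×(T − 70.7) = 5893.8(T − 70.7)
6571 T = 416692 − 54108 = 362584
T ≈ 55.18 °C (positive, so assuming full melt was valid).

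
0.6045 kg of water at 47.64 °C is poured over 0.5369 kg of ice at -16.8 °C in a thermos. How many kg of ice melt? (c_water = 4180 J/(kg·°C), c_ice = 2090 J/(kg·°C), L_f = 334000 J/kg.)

Cooling the water to 0 °C releases 0.6045·4180·47.64 = 120377 J.
Warming the ice to 0 °C takes 0.5369·2090·16.8 = 18852 J, leaving 101526 J for melting.
Melting all 0.5369 kg of ice would need 0.5369·334000 = 179325 J.
That's not enough to melt it all — equilibrium is at 0 °C with ice remaining.
m_melted·334000 = 101526  ⇒  m_melted ≈ 0.304 kg.

m_melted ≈ 0.304 kg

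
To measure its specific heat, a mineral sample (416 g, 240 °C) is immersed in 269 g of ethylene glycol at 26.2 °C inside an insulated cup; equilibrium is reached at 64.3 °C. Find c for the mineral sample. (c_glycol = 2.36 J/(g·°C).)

Net heat exchanged in the isolated system is zero:
416×c×(64.3 − 240) + 269×2.36×(64.3 − 26.2) = 0
-73091 c = -24187
c = -24187/-73091 ≈ 0.3309 J/(g·°C)

c ≈ 0.331 J/(g·°C)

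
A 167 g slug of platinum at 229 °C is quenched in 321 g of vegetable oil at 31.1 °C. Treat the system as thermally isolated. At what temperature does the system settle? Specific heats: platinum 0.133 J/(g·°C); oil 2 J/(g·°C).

Setting the total heat transfer to zero:
167×0.133×(T − 229) + 321×2×(T − 31.1) = 0
(22.21 + 642) T = 22.21×229 + 642×31.1
T ≈ 37.72 °C

T_f ≈ 37.7 °C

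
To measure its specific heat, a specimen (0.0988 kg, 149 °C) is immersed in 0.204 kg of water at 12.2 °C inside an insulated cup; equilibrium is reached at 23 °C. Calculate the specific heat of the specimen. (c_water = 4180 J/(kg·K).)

Taking heat into each body as positive, Σ m c ΔT = 0:
0.0988·c·(23 − 149) + 0.204·4180·(23 − 12.2) = 0
-12.45 c = -9209.4
c = -9209.4/-12.45 ≈ 739.8 J/(kg·K)

c ≈ 740 J/(kg·K)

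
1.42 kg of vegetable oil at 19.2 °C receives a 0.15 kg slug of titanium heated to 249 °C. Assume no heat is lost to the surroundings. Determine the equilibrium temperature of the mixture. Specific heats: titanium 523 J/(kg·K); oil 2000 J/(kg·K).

T_f ≈ 25.4 °C

Set heat shed by the hot body equal to heat absorbed by the cold body:
0.15*523*(249 − T) = 1.42*2000*(T − 19.2)
78.45(249 − T) = 2840(T − 19.2)
2918.4 T = 74062  ⇒  T ≈ 25.38 °C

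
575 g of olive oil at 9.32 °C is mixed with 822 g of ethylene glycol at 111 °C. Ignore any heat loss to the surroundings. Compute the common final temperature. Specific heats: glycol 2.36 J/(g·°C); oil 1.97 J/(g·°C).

|Q_glycol| = |Q_oil|:
822·2.36·(111 − T) = 575·1.97·(T − 9.32)
1939.9(111 − T) = 1132.8(T − 9.32)
3072.7 T = 225888  ⇒  T ≈ 73.52 °C

T_f ≈ 73.5 °C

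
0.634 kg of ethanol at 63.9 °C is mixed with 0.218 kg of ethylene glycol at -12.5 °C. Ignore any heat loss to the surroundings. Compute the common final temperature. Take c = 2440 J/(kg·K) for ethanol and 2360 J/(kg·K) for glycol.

T_f ≈ 44.8 °C

Conservation of energy gives ΣQ = 0:
0.634·2440·(T − 63.9) + 0.218·2360·(T − (-12.5)) = 0
2061.4 T = 92420
T ≈ 44.83 °C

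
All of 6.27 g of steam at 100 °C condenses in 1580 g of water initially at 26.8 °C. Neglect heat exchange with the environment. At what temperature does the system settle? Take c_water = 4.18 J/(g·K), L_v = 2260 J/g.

T_f ≈ 29.2 °C

Heat gained plus heat lost sum to zero:
condense steam: −6.27×2260 = −14170
  condensate cools 100→T: 6.27×4.18×(T − 100) = 26.21(T − 100)
  water warms: 1580×4.18×(T − 26.8) = 6604.4(T − 26.8)
6630.6 T = 14170 + 2620.9 + 176998 = 193789
T ≈ 29.23 °C — below 100 °C, confirming all the steam condensed.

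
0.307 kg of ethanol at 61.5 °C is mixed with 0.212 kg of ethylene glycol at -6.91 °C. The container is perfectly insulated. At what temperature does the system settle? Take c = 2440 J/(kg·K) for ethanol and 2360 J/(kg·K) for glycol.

T_f ≈ 34.1 °C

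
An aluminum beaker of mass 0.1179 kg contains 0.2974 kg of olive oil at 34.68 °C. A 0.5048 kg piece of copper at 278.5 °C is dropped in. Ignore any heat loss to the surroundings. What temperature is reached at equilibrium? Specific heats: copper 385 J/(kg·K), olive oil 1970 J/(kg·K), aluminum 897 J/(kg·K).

Let T be the final temperature. ΣQ_i = 0:
0.5048×385×(T − 278.5) + 0.2974×1970×(T − 34.68) + 0.1179×897×(T − 34.68) = 0
885.98 T = 78112
T = 78112/885.98 ≈ 88.16 °C

T_f ≈ 88.2 °C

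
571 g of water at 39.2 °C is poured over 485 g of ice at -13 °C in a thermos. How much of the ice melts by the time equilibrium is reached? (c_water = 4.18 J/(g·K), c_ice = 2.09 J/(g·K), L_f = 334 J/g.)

Cooling the water to 0 °C releases 571·4.18·39.2 = 93562 J.
Warming the ice to 0 °C takes 485·2.09·13 = 13177 J, leaving 80384 J for melting.
Melting all 485 g of ice would need 485·334 = 161990 J.
Since 80384 < 161990 J, not all the ice melts; equilibrium is at 0 °C.
Mass melted = 80384/334 ≈ 240.7 g.

m_melted ≈ 241 g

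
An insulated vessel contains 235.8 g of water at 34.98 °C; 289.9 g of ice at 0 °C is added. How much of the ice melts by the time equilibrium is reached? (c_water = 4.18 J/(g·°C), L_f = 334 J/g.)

Heat available from the water dropping to 0 °C: 235.8·4.18·34.98 = 34478 J.
Fully melting the ice requires m_ice L_f = 289.9·334 = 96827 J.
34478 J < 96827 J, so only part of the ice melts and the system sits at 0 °C.
m_melt = 34478 / L_f = 103.2 g.

m_melted ≈ 103 g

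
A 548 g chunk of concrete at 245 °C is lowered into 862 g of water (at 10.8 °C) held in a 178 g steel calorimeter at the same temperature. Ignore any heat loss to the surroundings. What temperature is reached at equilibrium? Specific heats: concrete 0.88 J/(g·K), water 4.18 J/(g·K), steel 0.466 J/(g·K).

T_f ≈ 37.9 °C

Setting the total heat transfer to zero:
548*0.88*(T − 245) + 862*4.18*(T − 10.8) + 178*0.466*(T − 10.8) = 0
(482.24 + 3603.2 + 82.95) T = 482.24*245 + 3603.2*10.8 + 82.95*10.8
T = 157959 / 4168.3 = 37.9 °C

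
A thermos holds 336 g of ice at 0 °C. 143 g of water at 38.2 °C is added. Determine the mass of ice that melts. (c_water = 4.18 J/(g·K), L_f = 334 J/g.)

Cooling the water to 0 °C releases 143×4.18×38.2 = 22834 J.
Fully melting the ice requires m_ice L_f = 336×334 = 112224 J.
Since 22834 < 112224 J, not all the ice melts; equilibrium is at 0 °C.
m_melted×334 = 22834  ⇒  m_melted ≈ 68.36 g.

m_melted ≈ 68.4 g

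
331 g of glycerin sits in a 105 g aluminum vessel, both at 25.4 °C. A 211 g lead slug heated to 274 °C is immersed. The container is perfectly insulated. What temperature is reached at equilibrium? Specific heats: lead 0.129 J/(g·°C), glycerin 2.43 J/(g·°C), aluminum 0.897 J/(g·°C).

T_f ≈ 32.7 °C

Taking heat into each body as positive, Σ m c ΔT = 0:
211·0.129·(T − 274) + 331·2.43·(T − 25.4) + 105·0.897·(T − 25.4) = 0
27.22(T − 274) + 804.33(T − 25.4) + 94.19(T − 25.4) = 0
925.73 T = 30280
T ≈ 32.71 °C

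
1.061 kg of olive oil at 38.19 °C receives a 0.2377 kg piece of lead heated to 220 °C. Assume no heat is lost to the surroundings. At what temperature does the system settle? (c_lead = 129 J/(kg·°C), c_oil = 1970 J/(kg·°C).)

T_f ≈ 40.8 °C

Energy conservation, ΣQ = 0:
0.2377·129·(T − 220) + 1.061·1970·(T − 38.19) = 0
30.66(T − 220) + 2090.2(T − 38.19) = 0
2120.8 T = 86570
T ≈ 40.82 °C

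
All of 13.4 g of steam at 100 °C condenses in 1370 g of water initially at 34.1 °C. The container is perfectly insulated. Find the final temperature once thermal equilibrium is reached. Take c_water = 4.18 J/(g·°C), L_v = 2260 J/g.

T_f ≈ 40.0 °C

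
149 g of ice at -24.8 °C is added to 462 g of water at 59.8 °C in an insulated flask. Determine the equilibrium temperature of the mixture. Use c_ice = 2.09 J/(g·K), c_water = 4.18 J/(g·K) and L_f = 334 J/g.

T_f ≈ 22.7 °C

Let T be the final temperature. ΣQ_i = 0:
warm ice to 0 °C: 149×2.09×(0 − (-24.8)) = 7723; melt ice: 149×334 = 49766; warm the meltwater: 622.82 T; water cools: 462×4.18×(T − 59.8) = 1931.2(T − 59.8)
2554 T = 115483 − 57489 = 57994
T ≈ 22.71 °C — above 0 °C, consistent with complete melting.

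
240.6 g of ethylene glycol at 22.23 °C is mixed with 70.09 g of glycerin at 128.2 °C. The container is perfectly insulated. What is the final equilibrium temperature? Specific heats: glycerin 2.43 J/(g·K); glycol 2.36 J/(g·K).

Heat gained plus heat lost sum to zero:
70.09×2.43×(T − 128.2) + 240.6×2.36×(T − 22.23) = 0
170.32(T − 128.2) + 567.82(T − 22.23) = 0
(170.32 + 567.82) T = 170.32×128.2 + 567.82×22.23
T = 34457 / 738.13 = 46.7 °C

T_f ≈ 46.7 °C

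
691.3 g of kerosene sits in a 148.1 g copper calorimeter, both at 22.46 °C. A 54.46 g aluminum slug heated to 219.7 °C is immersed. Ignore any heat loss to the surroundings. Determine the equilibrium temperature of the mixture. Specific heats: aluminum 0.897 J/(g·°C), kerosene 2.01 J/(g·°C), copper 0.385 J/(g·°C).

Taking heat into each body as positive, Σ m c ΔT = 0:
54.46·0.897·(T − 219.7) + 691.3·2.01·(T − 22.46) + 148.1·0.385·(T − 22.46) = 0
1495.4 T = 43222
T = 43222 / 1495.4 = 28.9 °C

T_f ≈ 28.9 °C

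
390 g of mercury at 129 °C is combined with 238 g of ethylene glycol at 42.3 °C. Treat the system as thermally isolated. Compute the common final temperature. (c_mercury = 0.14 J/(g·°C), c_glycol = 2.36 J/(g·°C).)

T_f ≈ 50.0 °C

Heat gained plus heat lost sum to zero:
390×0.14×(T − 129) + 238×2.36×(T − 42.3) = 0
54.6(T − 129) + 561.68(T − 42.3) = 0
(54.6 + 561.68) T = 54.6×129 + 561.68×42.3
T ≈ 49.98 °C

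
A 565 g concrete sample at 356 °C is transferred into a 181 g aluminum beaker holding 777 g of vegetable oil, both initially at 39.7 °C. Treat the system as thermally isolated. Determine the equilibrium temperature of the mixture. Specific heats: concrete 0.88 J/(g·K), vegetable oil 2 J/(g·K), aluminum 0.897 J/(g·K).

Conservation of energy gives ΣQ = 0:
565·0.88·(T − 356) + 777·2·(T − 39.7) + 181·0.897·(T − 39.7) = 0
497.2(T − 356) + 1554(T − 39.7) + 162.36(T − 39.7) = 0
(497.2 + 1554 + 162.36) T = 497.2·356 + 1554·39.7 + 162.36·39.7
T = 245143/2213.6 ≈ 110.75 °C

T_f ≈ 110.7 °C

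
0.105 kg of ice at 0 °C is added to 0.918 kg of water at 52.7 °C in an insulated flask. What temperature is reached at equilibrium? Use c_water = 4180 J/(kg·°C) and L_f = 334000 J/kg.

Heat gained plus heat lost sum to zero:
melt ice: 0.105·334000 = 35070
  meltwater 0→T: 0.105·4180·T = 438.9 T
  water cools: 0.918·4180·(T − 52.7) = 3837.2(T − 52.7)
4276.1 T = 202223 − 35070 = 167153
T ≈ 39.09 °C (positive, so assuming full melt was valid).

T_f ≈ 39.1 °C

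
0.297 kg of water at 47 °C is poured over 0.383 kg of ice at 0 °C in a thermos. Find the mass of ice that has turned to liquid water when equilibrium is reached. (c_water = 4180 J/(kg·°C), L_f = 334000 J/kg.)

m_melted ≈ 0.175 kg

Water can give up m c ΔT = 0.297×4180×47 = 58349 J before reaching 0 °C.
To melt every bit of ice: 0.383×334000 = 127922 J.
58349 J < 127922 J, so only part of the ice melts and the system sits at 0 °C.
m_melt = 58349 / L_f = 0.1747 kg.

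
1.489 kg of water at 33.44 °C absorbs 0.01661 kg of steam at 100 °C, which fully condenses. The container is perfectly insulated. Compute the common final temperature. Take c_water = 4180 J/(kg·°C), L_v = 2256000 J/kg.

T_f ≈ 40.1 °C

Net heat exchanged in the isolated system is zero:
condense steam: −0.01661×2256000 = −37472; condensate cools 100→T: 0.01661×4180×(T − 100) = 69.43(T − 100); original water: 6224(T − 33.44)
6293.4 T = 37472 + 6943 + 208131 = 252546
T ≈ 40.13 °C (< 100 °C, so full condensation is consistent).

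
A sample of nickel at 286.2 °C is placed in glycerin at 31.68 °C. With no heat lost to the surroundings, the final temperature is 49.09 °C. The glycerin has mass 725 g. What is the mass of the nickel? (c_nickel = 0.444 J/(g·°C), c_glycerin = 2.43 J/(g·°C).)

Taking heat into each body as positive, Σ m c ΔT = 0:
m·0.444·(49.09 − 286.2) + 725·2.43·(49.09 − 31.68) = 0
-105.28 m = -30672
m = -30672/-105.28 ≈ 291.3 g

m ≈ 291 g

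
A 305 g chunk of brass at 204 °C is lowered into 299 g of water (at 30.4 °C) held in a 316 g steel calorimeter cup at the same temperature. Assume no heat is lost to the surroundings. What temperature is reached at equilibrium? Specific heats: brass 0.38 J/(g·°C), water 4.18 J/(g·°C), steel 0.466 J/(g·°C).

T_f ≈ 43.7 °C

T_f = Σ m_i c_i T_i / Σ m_i c_i:
T_f = (115.9·204 + 1249.8·30.4 + 147.26·30.4) / (115.9 + 1249.8 + 147.26)
    = 66115 / 1513 ≈ 43.70 °C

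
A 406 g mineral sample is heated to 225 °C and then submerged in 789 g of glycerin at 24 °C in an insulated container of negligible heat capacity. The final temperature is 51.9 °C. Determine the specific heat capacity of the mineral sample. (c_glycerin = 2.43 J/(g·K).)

c ≈ 0.761 J/(g·K)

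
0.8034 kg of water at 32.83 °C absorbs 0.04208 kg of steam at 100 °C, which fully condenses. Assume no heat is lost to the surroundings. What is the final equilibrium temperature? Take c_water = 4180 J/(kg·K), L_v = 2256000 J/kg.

T_f ≈ 63.0 °C

Taking heat into each body as positive, Σ m c ΔT = 0:
latent heat released on condensation: 0.04208·2256000 = 94932
  condensate cools 100→T: 0.04208·4180·(T − 100) = 175.89(T − 100)
  original water: 3358.2(T − 32.83)
3534.1 T = 94932 + 17589 + 110250 = 222772
T ≈ 63.03 °C, under the boiling point, so the assumption holds.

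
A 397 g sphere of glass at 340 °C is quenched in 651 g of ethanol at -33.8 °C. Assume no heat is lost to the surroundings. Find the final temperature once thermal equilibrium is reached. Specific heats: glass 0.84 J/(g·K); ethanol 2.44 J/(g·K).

T_f ≈ 31.1 °C

T_f = Σ m_i c_i T_i / Σ m_i c_i:
T_f = (333.48·340 + 1588.4·(-33.8)) / (333.48 + 1588.4)
    = 59694 / 1921.9 ≈ 31.06 °C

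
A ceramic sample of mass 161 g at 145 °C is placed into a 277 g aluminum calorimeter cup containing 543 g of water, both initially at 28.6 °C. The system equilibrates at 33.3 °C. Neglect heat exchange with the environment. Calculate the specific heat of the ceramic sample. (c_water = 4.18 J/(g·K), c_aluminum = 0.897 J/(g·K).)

Heat gained plus heat lost sum to zero:
161·c·(33.3 − 145) + 543·4.18·(33.3 − 28.6) + 277·0.897·(33.3 − 28.6) = 0
-17984 c = -11836
c = -11836/-17984 ≈ 0.6581 J/(g·K)

c ≈ 0.658 J/(g·K)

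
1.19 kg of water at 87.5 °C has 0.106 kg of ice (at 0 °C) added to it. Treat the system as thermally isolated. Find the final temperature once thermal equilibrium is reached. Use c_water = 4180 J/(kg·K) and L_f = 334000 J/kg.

Energy balance with sensible and latent terms:
fusion: m_ice L_f = 0.106×334000 = 35404; warm the meltwater: 443.08 T; water: 4974.2(T − 87.5)
5417.3 T = 435242 − 35404 = 399838
T ≈ 73.81 °C. Since T > 0 °C, the all-ice-melts assumption holds.

T_f ≈ 73.8 °C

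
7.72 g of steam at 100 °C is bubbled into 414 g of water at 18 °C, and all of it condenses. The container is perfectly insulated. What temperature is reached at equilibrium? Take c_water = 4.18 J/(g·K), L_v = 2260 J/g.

T_f ≈ 29.4 °C

Let T be the final temperature. ΣQ_i = 0:
latent heat released on condensation: 7.72·2260 = 17447; condensed water 100 °C→T: 32.27(T − 100); original water: 1730.5(T − 18)
1762.8 T = 17447 + 3227 + 31149 = 51824
T ≈ 29.40 °C, under the boiling point, so the assumption holds.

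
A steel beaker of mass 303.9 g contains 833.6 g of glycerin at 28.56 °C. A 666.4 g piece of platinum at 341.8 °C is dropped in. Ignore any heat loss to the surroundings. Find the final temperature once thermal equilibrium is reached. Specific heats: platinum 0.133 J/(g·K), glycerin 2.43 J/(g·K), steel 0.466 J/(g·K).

T_f ≈ 40.9 °C

Conservation of energy gives ΣQ = 0:
666.4*0.133*(T − 341.8) + 833.6*2.43*(T − 28.56) + 303.9*0.466*(T − 28.56) = 0
2255.9 T = 92191
T ≈ 40.87 °C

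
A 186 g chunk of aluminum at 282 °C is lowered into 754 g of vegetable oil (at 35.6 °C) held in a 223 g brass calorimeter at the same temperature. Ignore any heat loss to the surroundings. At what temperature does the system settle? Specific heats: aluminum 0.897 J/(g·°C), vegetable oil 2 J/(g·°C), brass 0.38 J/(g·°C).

T_f ≈ 59.0 °C

T_f is the heat-capacity-weighted average of the initial temperatures:
T_f = (166.84×282 + 1508×35.6 + 84.74×35.6) / (166.84 + 1508 + 84.74)
    = 103751 / 1759.6 ≈ 58.96 °C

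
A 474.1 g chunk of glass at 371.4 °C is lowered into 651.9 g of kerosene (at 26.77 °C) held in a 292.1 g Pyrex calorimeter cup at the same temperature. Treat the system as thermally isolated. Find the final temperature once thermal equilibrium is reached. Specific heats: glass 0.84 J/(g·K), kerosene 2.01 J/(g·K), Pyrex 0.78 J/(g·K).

Let T be the final temperature. ΣQ_i = 0:
474.1*0.84*(T − 371.4) + 651.9*2.01*(T − 26.77) + 292.1*0.78*(T − 26.77) = 0
1936.4 T = 189084
T ≈ 97.65 °C

T_f ≈ 97.6 °C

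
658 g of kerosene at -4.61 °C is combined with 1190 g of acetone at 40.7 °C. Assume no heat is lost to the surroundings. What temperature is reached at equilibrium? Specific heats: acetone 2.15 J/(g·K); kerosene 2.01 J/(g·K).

Heat gained plus heat lost sum to zero:
1190*2.15*(T − 40.7) + 658*2.01*(T − (-4.61)) = 0
2558.5(T − 40.7) + 1322.6(T − (-4.61)) = 0
(2558.5 + 1322.6) T = 2558.5*40.7 + 1322.6*(-4.61)
T = 98034/3881.1 ≈ 25.26 °C

T_f ≈ 25.3 °C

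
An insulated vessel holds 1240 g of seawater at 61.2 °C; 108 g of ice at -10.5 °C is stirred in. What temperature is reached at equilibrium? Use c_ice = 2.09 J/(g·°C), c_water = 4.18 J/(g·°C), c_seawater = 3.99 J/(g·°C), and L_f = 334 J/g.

Energy conservation, ΣQ = 0:
ice -10.5→0 °C: 108·2.09·10.5 = 2370.1; melt ice: 108·334 = 36072; warm the meltwater: 451.44 T; seawater: 4947.6(T − 61.2)
5399 T = 302793 − 38442 = 264351
T ≈ 48.96 °C — above 0 °C, consistent with complete melting.

T_f ≈ 49.0 °C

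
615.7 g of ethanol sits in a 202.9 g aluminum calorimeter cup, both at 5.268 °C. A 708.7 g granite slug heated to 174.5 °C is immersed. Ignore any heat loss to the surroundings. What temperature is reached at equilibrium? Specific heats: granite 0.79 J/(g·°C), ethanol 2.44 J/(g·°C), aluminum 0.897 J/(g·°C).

T_f ≈ 47.5 °C

T_f is the heat-capacity-weighted average of the initial temperatures:
T_f = (559.87*174.5 + 1502.3*5.268 + 182*5.268) / (559.87 + 1502.3 + 182)
    = 106571 / 2244.2 ≈ 47.49 °C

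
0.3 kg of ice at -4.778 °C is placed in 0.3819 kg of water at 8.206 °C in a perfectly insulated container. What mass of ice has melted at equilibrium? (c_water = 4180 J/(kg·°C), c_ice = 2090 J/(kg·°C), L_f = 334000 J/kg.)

m_melted ≈ 0.0303 kg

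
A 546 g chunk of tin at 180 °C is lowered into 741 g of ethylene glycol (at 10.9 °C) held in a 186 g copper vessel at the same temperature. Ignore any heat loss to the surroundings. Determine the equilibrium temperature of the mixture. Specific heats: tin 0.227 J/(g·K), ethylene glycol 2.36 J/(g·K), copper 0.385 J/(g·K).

Taking heat into each body as positive, Σ m c ΔT = 0:
546·0.227·(T − 180) + 741·2.36·(T − 10.9) + 186·0.385·(T − 10.9) = 0
123.94(T − 180) + 1748.8(T − 10.9) + 71.61(T − 10.9) = 0
1944.3 T = 42152
T ≈ 21.68 °C

T_f ≈ 21.7 °C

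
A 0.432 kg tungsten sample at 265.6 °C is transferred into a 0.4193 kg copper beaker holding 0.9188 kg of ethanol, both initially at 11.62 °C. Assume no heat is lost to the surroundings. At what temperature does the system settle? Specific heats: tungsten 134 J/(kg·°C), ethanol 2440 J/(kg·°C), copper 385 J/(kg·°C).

Heat gained plus heat lost sum to zero:
0.432*134*(T − 265.6) + 0.9188*2440*(T − 11.62) + 0.4193*385*(T − 11.62) = 0
57.89(T − 265.6) + 2241.9(T − 11.62) + 161.43(T − 11.62) = 0
2461.2 T = 43301
T = 43301/2461.2 ≈ 17.59 °C

T_f ≈ 17.6 °C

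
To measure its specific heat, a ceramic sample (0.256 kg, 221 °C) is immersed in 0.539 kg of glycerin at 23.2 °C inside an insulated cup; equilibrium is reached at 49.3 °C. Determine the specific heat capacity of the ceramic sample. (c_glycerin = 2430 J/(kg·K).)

c ≈ 778 J/(kg·K)

Heat lost by the ceramic sample = heat gained by the glycerin:
0.256×c×(221 − 49.3) = 0.539×2430×(49.3 − 23.2)
43.96 c = 34185  ⇒  c ≈ 777.7 J/(kg·K)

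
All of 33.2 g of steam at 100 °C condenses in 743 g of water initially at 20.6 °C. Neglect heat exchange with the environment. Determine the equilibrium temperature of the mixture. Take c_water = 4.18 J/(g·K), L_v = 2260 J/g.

Heat gained plus heat lost sum to zero:
latent heat released on condensation: 33.2·2260 = 75032; condensate cools 100→T: 33.2·4.18·(T − 100) = 138.78(T − 100); original water: 3105.7(T − 20.6)
3244.5 T = 75032 + 13878 + 63978 = 152888
T ≈ 47.12 °C (< 100 °C, so full condensation is consistent).

T_f ≈ 47.1 °C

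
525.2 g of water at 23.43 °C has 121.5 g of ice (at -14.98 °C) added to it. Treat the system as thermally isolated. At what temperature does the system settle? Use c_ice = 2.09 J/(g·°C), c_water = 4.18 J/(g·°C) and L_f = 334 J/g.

Heat gained plus heat lost sum to zero:
warm ice to 0 °C: 121.5×2.09×(0 − (-14.98)) = 3803.9; melt ice: 121.5×334 = 40581; meltwater 0→T: 121.5×4.18×T = 507.87 T; water: 2195.3(T − 23.43)
2703.2 T = 51437 − 44385 = 7051.8
T ≈ 2.61 °C (positive, so assuming full melt was valid).

T_f ≈ 2.6 °C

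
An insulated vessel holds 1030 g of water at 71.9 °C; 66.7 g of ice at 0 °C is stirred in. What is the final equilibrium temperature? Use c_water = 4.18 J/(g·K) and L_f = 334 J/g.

T_f ≈ 62.7 °C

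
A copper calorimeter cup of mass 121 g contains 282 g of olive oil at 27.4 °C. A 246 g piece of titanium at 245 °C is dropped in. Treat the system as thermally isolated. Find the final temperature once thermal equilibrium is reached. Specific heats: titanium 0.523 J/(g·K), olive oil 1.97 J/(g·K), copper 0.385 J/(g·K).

Heat gained plus heat lost sum to zero:
246×0.523×(T − 245) + 282×1.97×(T − 27.4) + 121×0.385×(T − 27.4) = 0
128.66(T − 245) + 555.54(T − 27.4) + 46.59(T − 27.4) = 0
730.78 T = 48019
T = 48019 / 730.78 = 65.7 °C

T_f ≈ 65.7 °C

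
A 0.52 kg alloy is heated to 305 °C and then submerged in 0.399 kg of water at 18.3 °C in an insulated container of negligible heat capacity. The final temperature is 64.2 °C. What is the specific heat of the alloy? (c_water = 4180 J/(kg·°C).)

Heat lost by the alloy = heat gained by the water:
0.52×c×(305 − 64.2) = 0.399×4180×(64.2 − 18.3)
125.22 c = 76553  ⇒  c ≈ 611.4 J/(kg·°C)

c ≈ 611 J/(kg·°C)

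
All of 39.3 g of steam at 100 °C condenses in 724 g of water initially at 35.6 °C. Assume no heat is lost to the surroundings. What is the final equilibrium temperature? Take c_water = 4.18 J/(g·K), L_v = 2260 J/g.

Taking heat into each body as positive, Σ m c ΔT = 0:
condense steam: −39.3·2260 = −88818; condensate cools 100→T: 39.3·4.18·(T − 100) = 164.27(T − 100); water warms: 724·4.18·(T − 35.6) = 3026.3(T − 35.6)
3190.6 T = 88818 + 16427 + 107737 = 212982
T ≈ 66.75 °C (< 100 °C, so full condensation is consistent).

T_f ≈ 66.8 °C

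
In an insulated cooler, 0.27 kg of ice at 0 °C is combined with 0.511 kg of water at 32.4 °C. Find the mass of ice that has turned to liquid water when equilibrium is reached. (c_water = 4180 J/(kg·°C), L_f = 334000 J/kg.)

Heat available from the water dropping to 0 °C: 0.511×4180×32.4 = 69206 J.
Melting all 0.27 kg of ice would need 0.27×334000 = 90180 J.
69206 J < 90180 J, so only part of the ice melts and the system sits at 0 °C.
m_melted×334000 = 69206  ⇒  m_melted ≈ 0.2072 kg.

m_melted ≈ 0.207 kg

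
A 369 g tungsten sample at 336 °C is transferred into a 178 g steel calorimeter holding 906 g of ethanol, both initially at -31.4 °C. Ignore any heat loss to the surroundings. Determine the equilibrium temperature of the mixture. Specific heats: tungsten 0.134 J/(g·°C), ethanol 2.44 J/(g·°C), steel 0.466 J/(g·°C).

T_f ≈ -23.6 °C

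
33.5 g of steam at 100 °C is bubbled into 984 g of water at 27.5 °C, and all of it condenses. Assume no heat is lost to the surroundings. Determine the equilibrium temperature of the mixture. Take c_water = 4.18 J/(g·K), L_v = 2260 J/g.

Sum of m c ΔT and latent-heat terms is zero:
steam→water at 100 °C releases m L_v = 33.5×2260 = 75710; condensed water 100 °C→T: 140.03(T − 100); original water: 4113.1(T − 27.5)
4253.1 T = 75710 + 14003 + 113111 = 202824
T ≈ 47.69 °C — below 100 °C, confirming all the steam condensed.

T_f ≈ 47.7 °C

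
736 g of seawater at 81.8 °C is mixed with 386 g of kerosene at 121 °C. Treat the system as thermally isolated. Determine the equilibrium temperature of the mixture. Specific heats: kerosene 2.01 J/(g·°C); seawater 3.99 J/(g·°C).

T_f ≈ 90.0 °C

Heat gained plus heat lost sum to zero:
386×2.01×(T − 121) + 736×3.99×(T − 81.8) = 0
775.86(T − 121) + 2936.6(T − 81.8) = 0
3712.5 T = 334096
T = 334096/3712.5 ≈ 89.99 °C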